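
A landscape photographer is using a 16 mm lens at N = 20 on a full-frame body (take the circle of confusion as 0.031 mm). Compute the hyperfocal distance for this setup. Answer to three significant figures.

Hyperfocal distance H = f²/(N·c) + f = 16²/(20 × 0.031) + 16 = 256/0.62 + 16 ≈ 428.9 mm ≈ 0.429 m.

429 mm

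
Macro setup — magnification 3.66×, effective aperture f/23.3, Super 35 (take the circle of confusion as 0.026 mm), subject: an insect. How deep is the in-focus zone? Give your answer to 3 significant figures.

0.0904 mm

At magnification m, DoF ≈ 2·N_eff·c/m² = 2 × 23.3 × 0.026 / 3.66² = 1.212 / 13.4 ≈ 0.0904 mm.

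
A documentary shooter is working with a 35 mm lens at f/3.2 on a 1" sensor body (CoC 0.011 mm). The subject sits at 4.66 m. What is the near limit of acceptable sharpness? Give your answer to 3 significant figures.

4.11 m

Hyperfocal distance H = f²/(N·c) + f = 35²/(3.2 × 0.011) + 35 = 1225/0.0352 + 35 ≈ 34836.1 mm ≈ 34.84 m.
Near limit Dn = s·(H − f)/(H + s − 2f) = 4660 × (34836.1 − 35) / (34836.1 + 4660 − 2 × 35) = 4660 × 34801.1 / 39426.1 ≈ 4113.3 mm ≈ 4.11 m.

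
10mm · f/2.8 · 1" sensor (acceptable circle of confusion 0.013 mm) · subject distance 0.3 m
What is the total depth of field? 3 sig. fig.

Hyperfocal distance H = f²/(N·c) + f = 10²/(2.8 × 0.013) + 10 = 100/0.0364 + 10 ≈ 2757.3 mm ≈ 2.757 m.
Near limit Dn = s·(H − f)/(H + s − 2f) = 300 × (2757.3 − 10) / (2757.3 + 300 − 2 × 10) = 300 × 2747.3 / 3037.3 ≈ 271.356 mm.
Far limit Df = s·(H − f)/(H − s) = 300 × (2757.3 − 10) / (2757.3 − 300) = 300 × 2747.3 / 2457.3 ≈ 335.405 mm.
Depth of field = Df − Dn = 335.405 − 271.356 ≈ 64.049 mm.

64.0 mm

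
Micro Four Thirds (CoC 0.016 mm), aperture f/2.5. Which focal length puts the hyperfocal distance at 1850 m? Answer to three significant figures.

From H = f²/(N·c) + f, with f ≪ H: f ≈ √(H·N·c) = √(1850000 × 2.5 × 0.016) = √74000 ≈ 272.0 mm.
The +f correction barely moves this — solving exactly, f² + N·c·f − N·c·H = 0 ⇒ f = (−N·c + √((N·c)² + 4·N·c·H))/2 = (−0.04 + √296000)/2 ≈ 272.01 mm, so f ≈ 272 mm.

272 mm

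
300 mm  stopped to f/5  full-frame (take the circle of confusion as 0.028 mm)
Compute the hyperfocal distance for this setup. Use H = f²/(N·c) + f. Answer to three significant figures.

Hyperfocal distance H = f²/(N·c) + f = 300²/(5 × 0.028) + 300 = 90000/0.14 + 300 ≈ 643157.1 mm ≈ 643 m.

643 m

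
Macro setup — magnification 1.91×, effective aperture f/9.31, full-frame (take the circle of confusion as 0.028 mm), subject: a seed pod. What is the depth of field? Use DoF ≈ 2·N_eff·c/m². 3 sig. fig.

At magnification m, DoF ≈ 2·N_eff·c/m² = 2 × 9.31 × 0.028 / 1.91² = 0.5214 / 3.648 ≈ 0.143 mm.

0.143 mm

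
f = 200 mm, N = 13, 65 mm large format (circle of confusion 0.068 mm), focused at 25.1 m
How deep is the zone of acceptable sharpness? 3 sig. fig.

Hyperfocal distance H = f²/(N·c) + f = 200²/(13 × 0.068) + 200 = 40000/0.884 + 200 ≈ 45448.9 mm ≈ 45.45 m.
Near limit Dn = s·(H − f)/(H + s − 2f) = 25100 × (45448.9 − 200) / (45448.9 + 25100 − 2 × 200) = 25100 × 45248.9 / 70148.9 ≈ 16191 mm.
Far limit Df = s·(H − f)/(H − s) = 25100 × (45448.9 − 200) / (45448.9 − 25100) = 25100 × 45248.9 / 20348.9 ≈ 55814 mm.
Depth of field = Df − Dn = 55814 − 16191 ≈ 39623 mm ≈ 39.6 m.

39.6 m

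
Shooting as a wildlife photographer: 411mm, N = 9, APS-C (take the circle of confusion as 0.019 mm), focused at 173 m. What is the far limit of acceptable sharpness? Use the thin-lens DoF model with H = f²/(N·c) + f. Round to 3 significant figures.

Hyperfocal distance H = f²/(N·c) + f = 411²/(9 × 0.019) + 411 = 168921/0.171 + 411 ≈ 988253.1 mm ≈ 988.3 m.
Far limit Df = s·(H − f)/(H − s) = 173000 × (988253.1 − 411) / (988253.1 − 173000) = 173000 × 987842.1 / 815253.1 ≈ 209624 mm ≈ 210 m.

210 m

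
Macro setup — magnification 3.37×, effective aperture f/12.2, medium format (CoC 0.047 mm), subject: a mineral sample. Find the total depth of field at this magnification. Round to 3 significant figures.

At magnification m, DoF ≈ 2·N_eff·c/m² = 2 × 12.2 × 0.047 / 3.37² = 1.147 / 11.36 ≈ 0.101 mm.

0.101 mm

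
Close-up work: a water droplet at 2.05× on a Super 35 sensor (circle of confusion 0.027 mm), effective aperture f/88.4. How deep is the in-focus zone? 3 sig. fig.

1.14 mm

At magnification m, DoF ≈ 2·N_eff·c/m² = 2 × 88.4 × 0.027 / 2.05² = 4.774 / 4.202 ≈ 1.14 mm.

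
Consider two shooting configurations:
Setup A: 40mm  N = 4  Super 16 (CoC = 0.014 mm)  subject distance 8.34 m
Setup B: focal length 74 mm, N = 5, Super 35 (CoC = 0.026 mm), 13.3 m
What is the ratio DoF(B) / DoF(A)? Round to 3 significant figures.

Setup A: H = 40²/(4×0.014) + 40 ≈ 28611.4 mm; DoF = Df − Dn = 11754.8 − 6462.6 ≈ 5292.2 mm.
Setup B: H = 74²/(5×0.026) + 74 ≈ 42197.1 mm; DoF = Df − Dn = 19387.3 − 10121.9 ≈ 9265.4 mm.
Ratio = 9265.4 / 5292.2 ≈ 1.75.

1.75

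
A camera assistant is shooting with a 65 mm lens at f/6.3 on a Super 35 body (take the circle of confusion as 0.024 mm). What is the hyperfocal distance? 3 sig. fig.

28.0 m

Hyperfocal distance H = f²/(N·c) + f = 65²/(6.3 × 0.024) + 65 = 4225/0.1512 + 65 ≈ 28008.1 mm ≈ 28.0 m.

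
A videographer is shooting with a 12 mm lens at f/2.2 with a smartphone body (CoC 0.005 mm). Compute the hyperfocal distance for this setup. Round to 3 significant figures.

Hyperfocal distance H = f²/(N·c) + f = 12²/(2.2 × 0.005) + 12 = 144/0.011 + 12 ≈ 13102.9 mm ≈ 13.1 m.

13.1 m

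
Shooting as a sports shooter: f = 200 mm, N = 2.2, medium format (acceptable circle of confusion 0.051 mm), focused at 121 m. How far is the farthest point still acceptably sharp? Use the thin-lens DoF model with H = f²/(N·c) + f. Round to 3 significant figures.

Hyperfocal distance H = f²/(N·c) + f = 200²/(2.2 × 0.051) + 200 = 40000/0.1122 + 200 ≈ 356706.2 mm ≈ 356.7 m.
Far limit Df = s·(H − f)/(H − s) = 121000 × (356706.2 − 200) / (356706.2 − 121000) = 121000 × 356506.2 / 235706.2 ≈ 183013 mm ≈ 183 m.

183 m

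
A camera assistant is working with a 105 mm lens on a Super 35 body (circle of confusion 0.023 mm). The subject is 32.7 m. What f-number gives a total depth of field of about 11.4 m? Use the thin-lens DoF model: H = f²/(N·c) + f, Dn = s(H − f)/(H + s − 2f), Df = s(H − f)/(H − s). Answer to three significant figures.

Write h = H − f = f²/(N·c). The thin-lens limits are Dn = s·h/(h + (s−f)) and Df = s·h/(h − (s−f)), so DoF = Df − Dn = 2·s·(s−f)·h / (h² − (s−f)²).
That is a quadratic in h: DoF·h² − 2·s·(s−f)·h − DoF·(s−f)² = 0 ⇒ h = (s−f)·(s + √(s² + DoF²)) / DoF = 32595 × (32700 + √(32700² + 11400²)) / 11400 = 32595 × (32700 + 34630.2) / 11400 ≈ 192511 mm.
Then N = f²/(c·h) = 105² / (0.023 × 192511) = 11025 / 4427.8 ≈ 2.49.

f/2.49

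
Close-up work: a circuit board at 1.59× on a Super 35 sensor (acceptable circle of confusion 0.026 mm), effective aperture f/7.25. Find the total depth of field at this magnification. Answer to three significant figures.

0.149 mm

At magnification m, DoF ≈ 2·N_eff·c/m² = 2 × 7.25 × 0.026 / 1.59² = 0.377 / 2.528 ≈ 0.149 mm.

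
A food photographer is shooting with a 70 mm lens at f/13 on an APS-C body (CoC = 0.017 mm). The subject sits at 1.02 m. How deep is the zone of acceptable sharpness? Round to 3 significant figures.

87.6 mm

Hyperfocal distance H = f²/(N·c) + f = 70²/(13 × 0.017) + 70 = 4900/0.221 + 70 ≈ 22241.9 mm ≈ 22.24 m.
Near limit Dn = s·(H − f)/(H + s − 2f) = 1020 × (22241.9 − 70) / (22241.9 + 1020 − 2 × 70) = 1020 × 22171.9 / 23121.9 ≈ 978.092 mm.
Far limit Df = s·(H − f)/(H − s) = 1020 × (22241.9 − 70) / (22241.9 − 1020) = 1020 × 22171.9 / 21221.9 ≈ 1065.660 mm.
Depth of field = Df − Dn = 1065.660 − 978.092 ≈ 87.568 mm.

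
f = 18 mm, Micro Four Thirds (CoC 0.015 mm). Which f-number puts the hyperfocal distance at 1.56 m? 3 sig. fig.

Rearrange H = f²/(N·c) + f for N: N = f² / ((H − f)·c).
N = 18² / ((1560 − 18) × 0.015) = 324 / 23.13 ≈ 14.

f/14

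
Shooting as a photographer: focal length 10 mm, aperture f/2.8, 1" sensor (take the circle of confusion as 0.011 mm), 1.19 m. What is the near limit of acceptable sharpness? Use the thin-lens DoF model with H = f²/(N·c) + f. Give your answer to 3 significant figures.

Hyperfocal distance H = f²/(N·c) + f = 10²/(2.8 × 0.011) + 10 = 100/0.0308 + 10 ≈ 3256.8 mm ≈ 3.257 m.
Near limit Dn = s·(H − f)/(H + s − 2f) = 1190 × (3256.8 − 10) / (3256.8 + 1190 − 2 × 10) = 1190 × 3246.8 / 4426.8 ≈ 872.79 mm ≈ 0.873 m.

0.873 m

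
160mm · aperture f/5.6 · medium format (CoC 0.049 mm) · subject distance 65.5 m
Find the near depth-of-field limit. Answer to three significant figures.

38.5 m

Hyperfocal distance H = f²/(N·c) + f = 160²/(5.6 × 0.049) + 160 = 25600/0.2744 + 160 ≈ 93454.5 mm ≈ 93.45 m.
Near limit Dn = s·(H − f)/(H + s − 2f) = 65500 × (93454.5 − 160) / (93454.5 + 65500 − 2 × 160) = 65500 × 93294.5 / 158634.5 ≈ 38521 mm ≈ 38.5 m.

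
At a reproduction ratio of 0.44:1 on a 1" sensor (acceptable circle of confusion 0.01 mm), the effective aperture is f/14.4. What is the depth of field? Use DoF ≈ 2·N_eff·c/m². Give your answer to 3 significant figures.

1.49 mm

At magnification m, DoF ≈ 2·N_eff·c/m² = 2 × 14.4 × 0.01 / 0.44² = 0.288 / 0.1936 ≈ 1.49 mm.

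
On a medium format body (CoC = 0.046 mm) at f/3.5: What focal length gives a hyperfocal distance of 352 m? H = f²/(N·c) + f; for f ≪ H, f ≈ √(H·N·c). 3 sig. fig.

238 mm

From H = f²/(N·c) + f, with f ≪ H: f ≈ √(H·N·c) = √(352000 × 3.5 × 0.046) = √56672 ≈ 238.1 mm.
The +f correction barely moves this — solving exactly, f² + N·c·f − N·c·H = 0 ⇒ f = (−N·c + √((N·c)² + 4·N·c·H))/2 = (−0.161 + √226688)/2 ≈ 237.98 mm, so f ≈ 238 mm.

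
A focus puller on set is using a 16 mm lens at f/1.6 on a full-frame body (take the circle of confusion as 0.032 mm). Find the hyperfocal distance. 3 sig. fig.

5.02 m

Hyperfocal distance H = f²/(N·c) + f = 16²/(1.6 × 0.032) + 16 = 256/0.0512 + 16 ≈ 5016.0 mm ≈ 5.02 m.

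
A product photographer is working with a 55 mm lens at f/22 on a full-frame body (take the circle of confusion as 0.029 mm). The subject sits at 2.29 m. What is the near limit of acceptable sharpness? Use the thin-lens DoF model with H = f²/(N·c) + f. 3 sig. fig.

Hyperfocal distance H = f²/(N·c) + f = 55²/(22 × 0.029) + 55 = 3025/0.638 + 55 ≈ 4796.4 mm ≈ 4.796 m.
Near limit Dn = s·(H − f)/(H + s − 2f) = 2290 × (4796.4 − 55) / (4796.4 + 2290 − 2 × 55) = 2290 × 4741.4 / 6976.4 ≈ 1556.4 mm ≈ 1.56 m.

1.56 m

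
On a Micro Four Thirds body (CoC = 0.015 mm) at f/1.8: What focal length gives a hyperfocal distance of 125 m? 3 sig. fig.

58.1 mm

From H = f²/(N·c) + f, with f ≪ H: f ≈ √(H·N·c) = √(125000 × 1.8 × 0.015) = √3375.0 ≈ 58.09 mm.
The +f correction barely moves this — solving exactly, f² + N·c·f − N·c·H = 0 ⇒ f = (−N·c + √((N·c)² + 4·N·c·H))/2 = (−0.027 + √13500)/2 ≈ 58.081 mm, so f ≈ 58.1 mm.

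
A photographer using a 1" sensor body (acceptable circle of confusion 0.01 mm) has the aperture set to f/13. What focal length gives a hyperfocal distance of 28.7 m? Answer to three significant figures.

61.0 mm

From H = f²/(N·c) + f, with f ≪ H: f ≈ √(H·N·c) = √(28700 × 13 × 0.01) = √3731.0 ≈ 61.08 mm.
Exact: f² + N·c·f − N·c·H = 0 ⇒ f = (−N·c + √((N·c)² + 4·N·c·H))/2 = (−0.13 + √14924)/2 ≈ 61.017 mm ≈ 61.0 mm.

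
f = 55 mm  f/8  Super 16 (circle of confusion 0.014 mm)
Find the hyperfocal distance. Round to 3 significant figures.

Hyperfocal distance H = f²/(N·c) + f = 55²/(8 × 0.014) + 55 = 3025/0.112 + 55 ≈ 27063.9 mm ≈ 27.1 m.

27.1 m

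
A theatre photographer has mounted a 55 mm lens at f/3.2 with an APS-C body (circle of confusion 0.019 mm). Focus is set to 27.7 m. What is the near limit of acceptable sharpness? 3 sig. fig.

17.8 m

Hyperfocal distance H = f²/(N·c) + f = 55²/(3.2 × 0.019) + 55 = 3025/0.0608 + 55 ≈ 49808.3 mm ≈ 49.81 m.
Near limit Dn = s·(H − f)/(H + s − 2f) = 27700 × (49808.3 − 55) / (49808.3 + 27700 − 2 × 55) = 27700 × 49753.3 / 77398.3 ≈ 17806 mm ≈ 17.8 m.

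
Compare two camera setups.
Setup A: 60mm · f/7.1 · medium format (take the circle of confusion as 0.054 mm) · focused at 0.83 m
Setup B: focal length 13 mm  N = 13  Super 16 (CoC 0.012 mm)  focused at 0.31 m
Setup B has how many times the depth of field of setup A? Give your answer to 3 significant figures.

1.34

Setup A: H = 60²/(7.1×0.054) + 60 ≈ 9449.7 mm; DoF = Df − Dn = 904.14 − 767.09 ≈ 137.05 mm.
Setup B: H = 13²/(13×0.012) + 13 ≈ 1096.3 mm; DoF = Df − Dn = 427.09 − 243.30 ≈ 183.79 mm.
Ratio = 183.79 / 137.05 ≈ 1.34.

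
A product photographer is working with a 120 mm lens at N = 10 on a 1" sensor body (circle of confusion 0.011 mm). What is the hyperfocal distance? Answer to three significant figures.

131 m

Hyperfocal distance H = f²/(N·c) + f = 120²/(10 × 0.011) + 120 = 14400/0.11 + 120 ≈ 131029.1 mm ≈ 131 m.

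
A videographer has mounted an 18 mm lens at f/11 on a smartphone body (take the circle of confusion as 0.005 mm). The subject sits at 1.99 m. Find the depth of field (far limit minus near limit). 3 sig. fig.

1.50 m

Hyperfocal distance H = f²/(N·c) + f = 18²/(11 × 0.005) + 18 = 324/0.055 + 18 ≈ 5908.9 mm ≈ 5.909 m.
Near limit Dn = s·(H − f)/(H + s − 2f) = 1990 × (5908.9 − 18) / (5908.9 + 1990 − 2 × 18) = 1990 × 5890.9 / 7862.9 ≈ 1490.9 mm.
Far limit Df = s·(H − f)/(H − s) = 1990 × (5908.9 − 18) / (5908.9 − 1990) = 1990 × 5890.9 / 3918.9 ≈ 2991.4 mm.
Depth of field = Df − Dn = 2991.4 − 1490.9 ≈ 1500.5 mm ≈ 1.50 m.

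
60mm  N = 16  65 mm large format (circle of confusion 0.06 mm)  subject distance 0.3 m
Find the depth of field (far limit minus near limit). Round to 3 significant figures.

Hyperfocal distance H = f²/(N·c) + f = 60²/(16 × 0.06) + 60 = 3600/0.96 + 60 ≈ 3810.0 mm ≈ 3.810 m.
Near limit Dn = s·(H − f)/(H + s − 2f) = 300 × (3810.0 − 60) / (3810.0 + 300 − 2 × 60) = 300 × 3750.0 / 3990.0 ≈ 281.955 mm.
Far limit Df = s·(H − f)/(H − s) = 300 × (3810.0 − 60) / (3810.0 − 300) = 300 × 3750.0 / 3510.0 ≈ 320.513 mm.
Depth of field = Df − Dn = 320.513 − 281.955 ≈ 38.558 mm.

38.6 mm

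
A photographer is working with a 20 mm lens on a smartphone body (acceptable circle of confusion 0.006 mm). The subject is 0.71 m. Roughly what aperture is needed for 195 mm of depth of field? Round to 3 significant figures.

Write h = H − f = f²/(N·c). The thin-lens limits are Dn = s·h/(h + (s−f)) and Df = s·h/(h − (s−f)), so DoF = Df − Dn = 2·s·(s−f)·h / (h² − (s−f)²).
That is a quadratic in h: DoF·h² − 2·s·(s−f)·h − DoF·(s−f)² = 0 ⇒ h = (s−f)·(s + √(s² + DoF²)) / DoF = 690 × (710 + √(710² + 195²)) / 195 = 690 × (710 + 736.291) / 195 ≈ 5117.6 mm.
Then N = f²/(c·h) = 20² / (0.006 × 5117.6) = 400 / 30.706 ≈ 13.

f/13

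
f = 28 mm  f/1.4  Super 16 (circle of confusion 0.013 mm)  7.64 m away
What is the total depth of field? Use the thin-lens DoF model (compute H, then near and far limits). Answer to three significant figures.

Hyperfocal distance H = f²/(N·c) + f = 28²/(1.4 × 0.013) + 28 = 784/0.0182 + 28 ≈ 43104.9 mm ≈ 43.10 m.
Near limit Dn = s·(H − f)/(H + s − 2f) = 7640 × (43104.9 − 28) / (43104.9 + 7640 − 2 × 28) = 7640 × 43076.9 / 50688.9 ≈ 6492.7 mm.
Far limit Df = s·(H − f)/(H − s) = 7640 × (43104.9 − 28) / (43104.9 − 7640) = 7640 × 43076.9 / 35464.9 ≈ 9279.8 mm.
Depth of field = Df − Dn = 9279.8 − 6492.7 ≈ 2787.1 mm ≈ 2.79 m.

2.79 m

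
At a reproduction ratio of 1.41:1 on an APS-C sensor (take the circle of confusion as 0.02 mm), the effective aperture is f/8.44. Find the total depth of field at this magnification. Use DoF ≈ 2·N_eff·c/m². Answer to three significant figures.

At magnification m, DoF ≈ 2·N_eff·c/m² = 2 × 8.44 × 0.02 / 1.41² = 0.3376 / 1.988 ≈ 0.17 mm.

0.170 mm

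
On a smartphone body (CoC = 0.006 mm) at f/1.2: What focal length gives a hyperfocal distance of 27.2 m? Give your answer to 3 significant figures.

14.0 mm

From H = f²/(N·c) + f, with f ≪ H: f ≈ √(H·N·c) = √(27200 × 1.2 × 0.006) = √195.84 ≈ 13.99 mm.
The +f correction barely moves this — solving exactly, f² + N·c·f − N·c·H = 0 ⇒ f = (−N·c + √((N·c)² + 4·N·c·H))/2 = (−0.0072 + √783.36)/2 ≈ 13.991 mm, so f ≈ 14.0 mm.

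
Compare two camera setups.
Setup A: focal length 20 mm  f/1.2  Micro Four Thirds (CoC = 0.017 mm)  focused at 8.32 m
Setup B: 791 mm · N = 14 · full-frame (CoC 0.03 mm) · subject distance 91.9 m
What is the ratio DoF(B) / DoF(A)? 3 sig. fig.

Setup A: H = 20²/(1.2×0.017) + 20 ≈ 19627.8 mm; DoF = Df − Dn = 14426.9 − 5845.6 ≈ 8581.3 mm.
Setup B: H = 791²/(14×0.03) + 791 ≈ 1490507.7 mm; DoF = Df − Dn = 97887 − 86603 ≈ 11284 mm.
Ratio = 11284 / 8581.3 ≈ 1.31.

1.31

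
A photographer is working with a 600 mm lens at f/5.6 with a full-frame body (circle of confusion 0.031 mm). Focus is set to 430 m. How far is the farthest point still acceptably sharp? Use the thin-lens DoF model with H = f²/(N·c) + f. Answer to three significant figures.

542 m

Hyperfocal distance H = f²/(N·c) + f = 600²/(5.6 × 0.031) + 600 = 360000/0.1736 + 600 ≈ 2074332.7 mm ≈ 2074 m.
Far limit Df = s·(H − f)/(H − s) = 430000 × (2074332.7 − 600) / (2074332.7 − 430000) = 430000 × 2073732.7 / 1644332.7 ≈ 542290 mm ≈ 542 m.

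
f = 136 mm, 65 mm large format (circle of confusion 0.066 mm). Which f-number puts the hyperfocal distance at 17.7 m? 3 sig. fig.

Rearrange H = f²/(N·c) + f for N: N = f² / ((H − f)·c).
N = 136² / ((17700 − 136) × 0.066) = 18496 / 1159 ≈ 16.

f/16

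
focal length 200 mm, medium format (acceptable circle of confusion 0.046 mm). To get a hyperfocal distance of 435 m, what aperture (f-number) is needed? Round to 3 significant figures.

Rearrange H = f²/(N·c) + f for N: N = f² / ((H − f)·c).
N = 200² / ((435000 − 200) × 0.046) = 40000 / 20001 ≈ 2.00.

f/2.00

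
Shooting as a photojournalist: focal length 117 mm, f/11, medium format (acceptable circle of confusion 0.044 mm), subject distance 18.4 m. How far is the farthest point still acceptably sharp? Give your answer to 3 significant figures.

52.0 m

Hyperfocal distance H = f²/(N·c) + f = 117²/(11 × 0.044) + 117 = 13689/0.484 + 117 ≈ 28400.1 mm ≈ 28.40 m.
Far limit Df = s·(H − f)/(H − s) = 18400 × (28400.1 − 117) / (28400.1 − 18400) = 18400 × 28283.1 / 10000.1 ≈ 52041 mm ≈ 52.0 m.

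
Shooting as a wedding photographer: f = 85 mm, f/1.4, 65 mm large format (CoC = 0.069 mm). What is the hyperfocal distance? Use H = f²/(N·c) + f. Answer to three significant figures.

Hyperfocal distance H = f²/(N·c) + f = 85²/(1.4 × 0.069) + 85 = 7225/0.0966 + 85 ≈ 74878.0 mm ≈ 74.9 m.

74.9 m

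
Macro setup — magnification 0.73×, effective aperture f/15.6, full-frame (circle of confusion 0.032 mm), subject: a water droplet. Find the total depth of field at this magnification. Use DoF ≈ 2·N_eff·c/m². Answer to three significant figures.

1.87 mm

At magnification m, DoF ≈ 2·N_eff·c/m² = 2 × 15.6 × 0.032 / 0.73² = 0.9984 / 0.5329 ≈ 1.87 mm.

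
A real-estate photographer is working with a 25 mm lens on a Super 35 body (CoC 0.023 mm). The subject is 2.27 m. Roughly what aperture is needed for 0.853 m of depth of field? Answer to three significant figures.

Write h = H − f = f²/(N·c). The thin-lens limits are Dn = s·h/(h + (s−f)) and Df = s·h/(h − (s−f)), so DoF = Df − Dn = 2·s·(s−f)·h / (h² − (s−f)²).
That is a quadratic in h: DoF·h² − 2·s·(s−f)·h − DoF·(s−f)² = 0 ⇒ h = (s−f)·(s + √(s² + DoF²)) / DoF = 2245 × (2270 + √(2270² + 853²)) / 853 = 2245 × (2270 + 2424.98) / 853 ≈ 12357 mm.
Then N = f²/(c·h) = 25² / (0.023 × 12357) = 625 / 284.20 ≈ 2.20.

f/2.20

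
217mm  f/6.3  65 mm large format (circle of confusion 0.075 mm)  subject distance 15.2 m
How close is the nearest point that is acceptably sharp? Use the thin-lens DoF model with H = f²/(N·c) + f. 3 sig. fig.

Hyperfocal distance H = f²/(N·c) + f = 217²/(6.3 × 0.075) + 217 = 47089/0.4725 + 217 ≈ 99876.3 mm ≈ 99.88 m.
Near limit Dn = s·(H − f)/(H + s − 2f) = 15200 × (99876.3 − 217) / (99876.3 + 15200 − 2 × 217) = 15200 × 99659.3 / 114642.3 ≈ 13213 mm ≈ 13.2 m.

13.2 m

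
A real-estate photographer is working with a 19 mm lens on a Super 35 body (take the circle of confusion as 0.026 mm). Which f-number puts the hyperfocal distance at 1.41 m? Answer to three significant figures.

Rearrange H = f²/(N·c) + f for N: N = f² / ((H − f)·c).
N = 19² / ((1410 − 19) × 0.026) = 361 / 36.17 ≈ 9.98.

f/9.98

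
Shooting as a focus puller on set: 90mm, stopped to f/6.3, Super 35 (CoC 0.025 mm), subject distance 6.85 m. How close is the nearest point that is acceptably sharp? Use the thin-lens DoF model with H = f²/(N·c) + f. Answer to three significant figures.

Hyperfocal distance H = f²/(N·c) + f = 90²/(6.3 × 0.025) + 90 = 8100/0.1575 + 90 ≈ 51518.6 mm ≈ 51.52 m.
Near limit Dn = s·(H − f)/(H + s − 2f) = 6850 × (51518.6 − 90) / (51518.6 + 6850 − 2 × 90) = 6850 × 51428.6 / 58188.6 ≈ 6054.2 mm ≈ 6.05 m.

6.05 m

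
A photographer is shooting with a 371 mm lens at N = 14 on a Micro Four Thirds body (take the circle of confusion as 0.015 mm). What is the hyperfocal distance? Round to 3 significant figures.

656 m

Hyperfocal distance H = f²/(N·c) + f = 371²/(14 × 0.015) + 371 = 137641/0.21 + 371 ≈ 655804.3 mm ≈ 656 m.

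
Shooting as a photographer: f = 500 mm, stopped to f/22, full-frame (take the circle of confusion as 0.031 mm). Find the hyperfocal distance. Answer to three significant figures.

367 m

Hyperfocal distance H = f²/(N·c) + f = 500²/(22 × 0.031) + 500 = 250000/0.682 + 500 ≈ 367068.9 mm ≈ 367 m.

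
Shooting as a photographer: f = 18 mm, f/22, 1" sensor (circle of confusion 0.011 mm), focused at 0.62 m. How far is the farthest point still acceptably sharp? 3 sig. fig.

Hyperfocal distance H = f²/(N·c) + f = 18²/(22 × 0.011) + 18 = 324/0.242 + 18 ≈ 1356.8 mm ≈ 1.357 m.
Far limit Df = s·(H − f)/(H − s) = 620 × (1356.8 − 18) / (1356.8 − 620) = 620 × 1338.8 / 736.8 ≈ 1126.5 mm ≈ 1.13 m.

1.13 m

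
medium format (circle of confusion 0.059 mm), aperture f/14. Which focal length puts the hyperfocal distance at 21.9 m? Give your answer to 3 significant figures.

From H = f²/(N·c) + f, with f ≪ H: f ≈ √(H·N·c) = √(21900 × 14 × 0.059) = √18089 ≈ 134.5 mm.
Exact: f² + N·c·f − N·c·H = 0 ⇒ f = (−N·c + √((N·c)² + 4·N·c·H))/2 = (−0.826 + √72358)/2 ≈ 134.08 mm ≈ 134 mm.

134 mm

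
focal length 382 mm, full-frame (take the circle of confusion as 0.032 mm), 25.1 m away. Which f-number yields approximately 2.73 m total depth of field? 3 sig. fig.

Write h = H − f = f²/(N·c). The thin-lens limits are Dn = s·h/(h + (s−f)) and Df = s·h/(h − (s−f)), so DoF = Df − Dn = 2·s·(s−f)·h / (h² − (s−f)²).
That is a quadratic in h: DoF·h² − 2·s·(s−f)·h − DoF·(s−f)² = 0 ⇒ h = (s−f)·(s + √(s² + DoF²)) / DoF = 24718 × (25100 + √(25100² + 2730²)) / 2730 = 24718 × (25100 + 25248.0) / 2730 ≈ 455862 mm.
Then N = f²/(c·h) = 382² / (0.032 × 455862) = 145924 / 14588 ≈ 10.

f/10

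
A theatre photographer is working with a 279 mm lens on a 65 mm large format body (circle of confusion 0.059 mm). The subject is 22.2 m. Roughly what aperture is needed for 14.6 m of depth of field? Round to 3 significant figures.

Write h = H − f = f²/(N·c). The thin-lens limits are Dn = s·h/(h + (s−f)) and Df = s·h/(h − (s−f)), so DoF = Df − Dn = 2·s·(s−f)·h / (h² − (s−f)²).
That is a quadratic in h: DoF·h² − 2·s·(s−f)·h − DoF·(s−f)² = 0 ⇒ h = (s−f)·(s + √(s² + DoF²)) / DoF = 21921 × (22200 + √(22200² + 14600²)) / 14600 = 21921 × (22200 + 26570.7) / 14600 ≈ 73226 mm.
Then N = f²/(c·h) = 279² / (0.059 × 73226) = 77841 / 4320.3 ≈ 18.

f/18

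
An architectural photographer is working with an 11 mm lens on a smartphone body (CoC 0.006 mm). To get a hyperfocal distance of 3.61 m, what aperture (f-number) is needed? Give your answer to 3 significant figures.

f/5.60

Rearrange H = f²/(N·c) + f for N: N = f² / ((H − f)·c).
N = 11² / ((3610 − 11) × 0.006) = 121 / 21.59 ≈ 5.60.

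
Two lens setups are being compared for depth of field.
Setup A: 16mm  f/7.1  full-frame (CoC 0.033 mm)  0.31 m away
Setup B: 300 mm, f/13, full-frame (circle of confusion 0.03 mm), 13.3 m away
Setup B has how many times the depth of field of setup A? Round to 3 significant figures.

Setup A: H = 16²/(7.1×0.033) + 16 ≈ 1108.6 mm; DoF = Df − Dn = 424.12 − 244.27 ≈ 179.85 mm.
Setup B: H = 300²/(13×0.03) + 300 ≈ 231069.2 mm; DoF = Df − Dn = 14094.0 − 12590.7 ≈ 1503.3 mm.
Ratio = 1503.3 / 179.85 ≈ 8.36.

8.36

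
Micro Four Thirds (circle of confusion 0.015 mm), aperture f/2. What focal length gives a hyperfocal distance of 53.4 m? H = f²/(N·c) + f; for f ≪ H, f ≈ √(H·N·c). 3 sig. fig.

40.0 mm

From H = f²/(N·c) + f, with f ≪ H: f ≈ √(H·N·c) = √(53400 × 2 × 0.015) = √1602.0 ≈ 40.02 mm.
The +f correction barely moves this — solving exactly, f² + N·c·f − N·c·H = 0 ⇒ f = (−N·c + √((N·c)² + 4·N·c·H))/2 = (−0.03 + √6408.0)/2 ≈ 40.010 mm, so f ≈ 40.0 mm.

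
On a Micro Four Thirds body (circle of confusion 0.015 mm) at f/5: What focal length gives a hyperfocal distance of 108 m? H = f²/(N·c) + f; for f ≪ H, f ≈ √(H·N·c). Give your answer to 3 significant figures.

From H = f²/(N·c) + f, with f ≪ H: f ≈ √(H·N·c) = √(108000 × 5 × 0.015) = √8100.0 ≈ 90.00 mm.
The +f correction barely moves this — solving exactly, f² + N·c·f − N·c·H = 0 ⇒ f = (−N·c + √((N·c)² + 4·N·c·H))/2 = (−0.075 + √32400)/2 ≈ 89.963 mm, so f ≈ 90.0 mm.

90.0 mm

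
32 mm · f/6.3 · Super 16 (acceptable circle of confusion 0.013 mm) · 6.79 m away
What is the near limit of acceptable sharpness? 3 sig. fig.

4.41 m

Hyperfocal distance H = f²/(N·c) + f = 32²/(6.3 × 0.013) + 32 = 1024/0.0819 + 32 ≈ 12535.1 mm ≈ 12.54 m.
Near limit Dn = s·(H − f)/(H + s − 2f) = 6790 × (12535.1 − 32) / (12535.1 + 6790 − 2 × 32) = 6790 × 12503.1 / 19261.1 ≈ 4407.6 mm ≈ 4.41 m.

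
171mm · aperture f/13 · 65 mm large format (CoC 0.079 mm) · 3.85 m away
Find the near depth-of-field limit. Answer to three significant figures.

3.41 m

Hyperfocal distance H = f²/(N·c) + f = 171²/(13 × 0.079) + 171 = 29241/1.027 + 171 ≈ 28643.2 mm ≈ 28.64 m.
Near limit Dn = s·(H − f)/(H + s − 2f) = 3850 × (28643.2 − 171) / (28643.2 + 3850 − 2 × 171) = 3850 × 28472.2 / 32151.2 ≈ 3409.5 mm ≈ 3.41 m.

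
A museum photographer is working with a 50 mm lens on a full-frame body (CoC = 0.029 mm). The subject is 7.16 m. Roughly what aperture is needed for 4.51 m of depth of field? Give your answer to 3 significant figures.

Write h = H − f = f²/(N·c). The thin-lens limits are Dn = s·h/(h + (s−f)) and Df = s·h/(h − (s−f)), so DoF = Df − Dn = 2·s·(s−f)·h / (h² − (s−f)²).
That is a quadratic in h: DoF·h² − 2·s·(s−f)·h − DoF·(s−f)² = 0 ⇒ h = (s−f)·(s + √(s² + DoF²)) / DoF = 7110 × (7160 + √(7160² + 4510²)) / 4510 = 7110 × (7160 + 8462.02) / 4510 ≈ 24628 mm.
Then N = f²/(c·h) = 50² / (0.029 × 24628) = 2500 / 714.21 ≈ 3.50.

f/3.50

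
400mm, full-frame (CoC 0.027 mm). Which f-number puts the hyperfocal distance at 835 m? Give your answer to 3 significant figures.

Rearrange H = f²/(N·c) + f for N: N = f² / ((H − f)·c).
N = 400² / ((835000 − 400) × 0.027) = 160000 / 22534 ≈ 7.10.

f/7.10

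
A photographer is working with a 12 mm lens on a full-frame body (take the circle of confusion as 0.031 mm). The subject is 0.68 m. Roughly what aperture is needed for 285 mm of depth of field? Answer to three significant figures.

Write h = H − f = f²/(N·c). The thin-lens limits are Dn = s·h/(h + (s−f)) and Df = s·h/(h − (s−f)), so DoF = Df − Dn = 2·s·(s−f)·h / (h² − (s−f)²).
That is a quadratic in h: DoF·h² − 2·s·(s−f)·h − DoF·(s−f)² = 0 ⇒ h = (s−f)·(s + √(s² + DoF²)) / DoF = 668 × (680 + √(680² + 285²)) / 285 = 668 × (680 + 737.309) / 285 ≈ 3322.0 mm.
Then N = f²/(c·h) = 12² / (0.031 × 3322.0) = 144 / 102.98 ≈ 1.40.

f/1.40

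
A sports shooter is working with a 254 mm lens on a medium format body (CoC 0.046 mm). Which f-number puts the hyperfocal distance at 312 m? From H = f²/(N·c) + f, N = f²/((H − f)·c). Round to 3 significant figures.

f/4.50

Rearrange H = f²/(N·c) + f for N: N = f² / ((H − f)·c).
N = 254² / ((312000 − 254) × 0.046) = 64516 / 14340 ≈ 4.50.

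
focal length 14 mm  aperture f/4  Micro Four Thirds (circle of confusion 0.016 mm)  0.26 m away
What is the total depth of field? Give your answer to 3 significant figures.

Hyperfocal distance H = f²/(N·c) + f = 14²/(4 × 0.016) + 14 = 196/0.064 + 14 ≈ 3076.5 mm ≈ 3.076 m.
Near limit Dn = s·(H − f)/(H + s − 2f) = 260 × (3076.5 − 14) / (3076.5 + 260 − 2 × 14) = 260 × 3062.5 / 3308.5 ≈ 240.668 mm.
Far limit Df = s·(H − f)/(H − s) = 260 × (3076.5 − 14) / (3076.5 − 260) = 260 × 3062.5 / 2816.5 ≈ 282.709 mm.
Depth of field = Df − Dn = 282.709 − 240.668 ≈ 42.041 mm.

42.0 mm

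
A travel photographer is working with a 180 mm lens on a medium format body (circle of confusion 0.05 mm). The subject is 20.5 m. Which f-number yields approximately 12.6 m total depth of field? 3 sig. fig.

Write h = H − f = f²/(N·c). The thin-lens limits are Dn = s·h/(h + (s−f)) and Df = s·h/(h − (s−f)), so DoF = Df − Dn = 2·s·(s−f)·h / (h² − (s−f)²).
That is a quadratic in h: DoF·h² − 2·s·(s−f)·h − DoF·(s−f)² = 0 ⇒ h = (s−f)·(s + √(s² + DoF²)) / DoF = 20320 × (20500 + √(20500² + 12600²)) / 12600 = 20320 × (20500 + 24062.6) / 12600 ≈ 71866 mm.
Then N = f²/(c·h) = 180² / (0.05 × 71866) = 32400 / 3593.3 ≈ 9.02.

f/9.02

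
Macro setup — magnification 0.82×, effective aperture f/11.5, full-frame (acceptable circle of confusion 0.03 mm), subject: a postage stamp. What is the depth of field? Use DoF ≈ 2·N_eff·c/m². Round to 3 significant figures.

At magnification m, DoF ≈ 2·N_eff·c/m² = 2 × 11.5 × 0.03 / 0.82² = 0.69 / 0.6724 ≈ 1.03 mm.

1.03 mm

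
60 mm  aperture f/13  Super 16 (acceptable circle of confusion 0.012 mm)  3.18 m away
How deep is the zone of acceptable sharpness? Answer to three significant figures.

0.876 m

Hyperfocal distance H = f²/(N·c) + f = 60²/(13 × 0.012) + 60 = 3600/0.156 + 60 ≈ 23136.9 mm ≈ 23.14 m.
Near limit Dn = s·(H − f)/(H + s − 2f) = 3180 × (23136.9 − 60) / (23136.9 + 3180 − 2 × 60) = 3180 × 23076.9 / 26196.9 ≈ 2801.27 mm.
Far limit Df = s·(H − f)/(H − s) = 3180 × (23136.9 − 60) / (23136.9 − 3180) = 3180 × 23076.9 / 19956.9 ≈ 3677.15 mm.
Depth of field = Df − Dn = 3677.15 − 2801.27 ≈ 875.88 mm ≈ 0.876 m.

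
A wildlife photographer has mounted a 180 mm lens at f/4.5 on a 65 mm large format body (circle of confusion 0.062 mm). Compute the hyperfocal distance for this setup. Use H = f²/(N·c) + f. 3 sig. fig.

116 m

Hyperfocal distance H = f²/(N·c) + f = 180²/(4.5 × 0.062) + 180 = 32400/0.279 + 180 ≈ 116309.0 mm ≈ 116 m.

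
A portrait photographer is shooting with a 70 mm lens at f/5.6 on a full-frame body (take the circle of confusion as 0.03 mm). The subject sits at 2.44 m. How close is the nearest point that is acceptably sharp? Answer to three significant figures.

2.26 m

Hyperfocal distance H = f²/(N·c) + f = 70²/(5.6 × 0.03) + 70 = 4900/0.168 + 70 ≈ 29236.7 mm ≈ 29.24 m.
Near limit Dn = s·(H − f)/(H + s − 2f) = 2440 × (29236.7 − 70) / (29236.7 + 2440 − 2 × 70) = 2440 × 29166.7 / 31536.7 ≈ 2256.6 mm ≈ 2.26 m.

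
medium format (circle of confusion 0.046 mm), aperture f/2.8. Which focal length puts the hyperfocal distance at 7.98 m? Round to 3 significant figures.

32.0 mm

From H = f²/(N·c) + f, with f ≪ H: f ≈ √(H·N·c) = √(7980 × 2.8 × 0.046) = √1027.8 ≈ 32.06 mm.
Exact: f² + N·c·f − N·c·H = 0 ⇒ f = (−N·c + √((N·c)² + 4·N·c·H))/2 = (−0.1288 + √4111.3)/2 ≈ 31.995 mm ≈ 32.0 mm.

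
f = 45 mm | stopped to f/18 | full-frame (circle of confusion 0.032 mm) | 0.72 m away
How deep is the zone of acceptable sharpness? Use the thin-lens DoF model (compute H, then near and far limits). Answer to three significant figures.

Hyperfocal distance H = f²/(N·c) + f = 45²/(18 × 0.032) + 45 = 2025/0.576 + 45 ≈ 3560.6 mm ≈ 3.561 m.
Near limit Dn = s·(H − f)/(H + s − 2f) = 720 × (3560.6 − 45) / (3560.6 + 720 − 2 × 45) = 720 × 3515.6 / 4190.6 ≈ 604.03 mm.
Far limit Df = s·(H − f)/(H − s) = 720 × (3560.6 − 45) / (3560.6 − 720) = 720 × 3515.6 / 2840.6 ≈ 891.09 mm.
Depth of field = Df − Dn = 891.09 − 604.03 ≈ 287.06 mm.

287 mm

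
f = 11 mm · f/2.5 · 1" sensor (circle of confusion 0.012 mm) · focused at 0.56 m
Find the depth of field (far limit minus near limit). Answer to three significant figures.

155 mm

Hyperfocal distance H = f²/(N·c) + f = 11²/(2.5 × 0.012) + 11 = 121/0.03 + 11 ≈ 4044.3 mm ≈ 4.044 m.
Near limit Dn = s·(H − f)/(H + s − 2f) = 560 × (4044.3 − 11) / (4044.3 + 560 − 2 × 11) = 560 × 4033.3 / 4582.3 ≈ 492.91 mm.
Far limit Df = s·(H − f)/(H − s) = 560 × (4044.3 − 11) / (4044.3 − 560) = 560 × 4033.3 / 3484.3 ≈ 648.23 mm.
Depth of field = Df − Dn = 648.23 − 492.91 ≈ 155.32 mm.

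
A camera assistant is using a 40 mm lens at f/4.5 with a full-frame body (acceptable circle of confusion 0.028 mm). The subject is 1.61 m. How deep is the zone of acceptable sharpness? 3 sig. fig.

404 mm

Hyperfocal distance H = f²/(N·c) + f = 40²/(4.5 × 0.028) + 40 = 1600/0.126 + 40 ≈ 12738.4 mm ≈ 12.74 m.
Near limit Dn = s·(H − f)/(H + s − 2f) = 1610 × (12738.4 − 40) / (12738.4 + 1610 − 2 × 40) = 1610 × 12698.4 / 14268.4 ≈ 1432.85 mm.
Far limit Df = s·(H − f)/(H − s) = 1610 × (12738.4 − 40) / (12738.4 − 1610) = 1610 × 12698.4 / 11128.4 ≈ 1837.14 mm.
Depth of field = Df − Dn = 1837.14 − 1432.85 ≈ 404.29 mm.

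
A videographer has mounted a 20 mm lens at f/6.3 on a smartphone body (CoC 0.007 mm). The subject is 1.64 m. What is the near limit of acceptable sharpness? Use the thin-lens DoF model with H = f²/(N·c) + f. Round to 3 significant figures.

Hyperfocal distance H = f²/(N·c) + f = 20²/(6.3 × 0.007) + 20 = 400/0.0441 + 20 ≈ 9090.3 mm ≈ 9.090 m.
Near limit Dn = s·(H − f)/(H + s − 2f) = 1640 × (9090.3 − 20) / (9090.3 + 1640 − 2 × 20) = 1640 × 9070.3 / 10690.3 ≈ 1391.5 mm ≈ 1.39 m.

1.39 m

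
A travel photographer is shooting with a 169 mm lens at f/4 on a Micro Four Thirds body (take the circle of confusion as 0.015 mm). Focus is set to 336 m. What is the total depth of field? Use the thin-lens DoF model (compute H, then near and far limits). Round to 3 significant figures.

944 m

Hyperfocal distance H = f²/(N·c) + f = 169²/(4 × 0.015) + 169 = 28561/0.06 + 169 ≈ 476185.7 mm ≈ 476.2 m.
Near limit Dn = s·(H − f)/(H + s − 2f) = 336000 × (476185.7 − 169) / (476185.7 + 336000 − 2 × 169) = 336000 × 476016.7 / 811847.7 ≈ 197009 mm.
Far limit Df = s·(H − f)/(H − s) = 336000 × (476185.7 − 169) / (476185.7 − 336000) = 336000 × 476016.7 / 140185.7 ≈ 1140927 mm.
Depth of field = Df − Dn = 1140927 − 197009 ≈ 943918 mm ≈ 944 m.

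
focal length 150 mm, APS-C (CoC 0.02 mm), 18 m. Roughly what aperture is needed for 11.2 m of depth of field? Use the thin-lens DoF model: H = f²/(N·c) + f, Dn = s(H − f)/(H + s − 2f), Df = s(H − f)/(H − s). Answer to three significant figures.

Write h = H − f = f²/(N·c). The thin-lens limits are Dn = s·h/(h + (s−f)) and Df = s·h/(h − (s−f)), so DoF = Df − Dn = 2·s·(s−f)·h / (h² − (s−f)²).
That is a quadratic in h: DoF·h² − 2·s·(s−f)·h − DoF·(s−f)² = 0 ⇒ h = (s−f)·(s + √(s² + DoF²)) / DoF = 17850 × (18000 + √(18000² + 11200²)) / 11200 = 17850 × (18000 + 21200.0) / 11200 ≈ 62475 mm.
Then N = f²/(c·h) = 150² / (0.02 × 62475) = 22500 / 1249.5 ≈ 18.

f/18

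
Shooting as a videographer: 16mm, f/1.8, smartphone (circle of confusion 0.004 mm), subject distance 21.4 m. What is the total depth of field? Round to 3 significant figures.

40.3 m

Hyperfocal distance H = f²/(N·c) + f = 16²/(1.8 × 0.004) + 16 = 256/0.0072 + 16 ≈ 35571.6 mm ≈ 35.57 m.
Near limit Dn = s·(H − f)/(H + s − 2f) = 21400 × (35571.6 − 16) / (35571.6 + 21400 − 2 × 16) = 21400 × 35555.6 / 56939.6 ≈ 13363 mm.
Far limit Df = s·(H − f)/(H − s) = 21400 × (35571.6 − 16) / (35571.6 − 21400) = 21400 × 35555.6 / 14171.6 ≈ 53691 mm.
Depth of field = Df − Dn = 53691 − 13363 ≈ 40328 mm ≈ 40.3 m.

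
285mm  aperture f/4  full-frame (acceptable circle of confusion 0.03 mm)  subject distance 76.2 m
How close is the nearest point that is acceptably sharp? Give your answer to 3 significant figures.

68.5 m

Hyperfocal distance H = f²/(N·c) + f = 285²/(4 × 0.03) + 285 = 81225/0.12 + 285 ≈ 677160.0 mm ≈ 677.2 m.
Near limit Dn = s·(H − f)/(H + s − 2f) = 76200 × (677160.0 − 285) / (677160.0 + 76200 − 2 × 285) = 76200 × 676875.0 / 752790.0 ≈ 68516 mm ≈ 68.5 m.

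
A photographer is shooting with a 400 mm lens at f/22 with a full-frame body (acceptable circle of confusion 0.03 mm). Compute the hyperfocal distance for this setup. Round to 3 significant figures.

243 m

Hyperfocal distance H = f²/(N·c) + f = 400²/(22 × 0.03) + 400 = 160000/0.66 + 400 ≈ 242824.2 mm ≈ 243 m.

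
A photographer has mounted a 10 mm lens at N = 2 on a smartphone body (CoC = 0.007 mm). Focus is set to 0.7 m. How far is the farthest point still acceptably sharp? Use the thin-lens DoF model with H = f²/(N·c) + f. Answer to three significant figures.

Hyperfocal distance H = f²/(N·c) + f = 10²/(2 × 0.007) + 10 = 100/0.014 + 10 ≈ 7152.9 mm ≈ 7.153 m.
Far limit Df = s·(H − f)/(H − s) = 700 × (7152.9 − 10) / (7152.9 − 700) = 700 × 7142.9 / 6452.9 ≈ 774.85 mm ≈ 0.775 m.

0.775 m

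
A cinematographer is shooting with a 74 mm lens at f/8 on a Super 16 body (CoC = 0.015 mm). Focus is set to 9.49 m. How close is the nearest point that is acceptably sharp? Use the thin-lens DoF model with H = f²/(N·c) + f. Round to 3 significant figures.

Hyperfocal distance H = f²/(N·c) + f = 74²/(8 × 0.015) + 74 = 5476/0.12 + 74 ≈ 45707.3 mm ≈ 45.71 m.
Near limit Dn = s·(H − f)/(H + s − 2f) = 9490 × (45707.3 − 74) / (45707.3 + 9490 − 2 × 74) = 9490 × 45633.3 / 55049.3 ≈ 7866.8 mm ≈ 7.87 m.

7.87 m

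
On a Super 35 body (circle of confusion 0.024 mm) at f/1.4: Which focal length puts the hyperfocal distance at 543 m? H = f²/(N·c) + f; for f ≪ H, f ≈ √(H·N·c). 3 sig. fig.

135 mm

From H = f²/(N·c) + f, with f ≪ H: f ≈ √(H·N·c) = √(543000 × 1.4 × 0.024) = √18245 ≈ 135.1 mm.
The +f correction barely moves this — solving exactly, f² + N·c·f − N·c·H = 0 ⇒ f = (−N·c + √((N·c)² + 4·N·c·H))/2 = (−0.0336 + √72979)/2 ≈ 135.06 mm, so f ≈ 135 mm.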